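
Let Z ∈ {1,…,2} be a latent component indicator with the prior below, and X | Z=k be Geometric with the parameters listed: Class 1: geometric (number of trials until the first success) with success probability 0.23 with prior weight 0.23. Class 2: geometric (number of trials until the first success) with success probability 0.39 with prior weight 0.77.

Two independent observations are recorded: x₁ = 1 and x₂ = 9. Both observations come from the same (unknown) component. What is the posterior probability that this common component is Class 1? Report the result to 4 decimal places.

By Bayes' theorem, P(k | x) = π_k f_k(x) / Σ_j π_j f_j(x).
Since both observations come from the same component, the likelihood for component k is f_k(x₁)·f_k(x₂).
  p_1 = [0.23] × [0.0284219] = 0.00653704
  p_2 = [0.39] × [0.00747659] = 0.00291587
Prior × likelihood for each component:
  π_1·p_1 = 0.23 × 0.00653704 = 0.00150352
  π_2·p_2 = 0.77 × 0.00291587 = 0.00224522
Sum: 0.00150352 + 0.00224522 = 0.00374874
Responsibility of Class 1: 0.00150352 / 0.00374874 ≈ 0.4011

0.4011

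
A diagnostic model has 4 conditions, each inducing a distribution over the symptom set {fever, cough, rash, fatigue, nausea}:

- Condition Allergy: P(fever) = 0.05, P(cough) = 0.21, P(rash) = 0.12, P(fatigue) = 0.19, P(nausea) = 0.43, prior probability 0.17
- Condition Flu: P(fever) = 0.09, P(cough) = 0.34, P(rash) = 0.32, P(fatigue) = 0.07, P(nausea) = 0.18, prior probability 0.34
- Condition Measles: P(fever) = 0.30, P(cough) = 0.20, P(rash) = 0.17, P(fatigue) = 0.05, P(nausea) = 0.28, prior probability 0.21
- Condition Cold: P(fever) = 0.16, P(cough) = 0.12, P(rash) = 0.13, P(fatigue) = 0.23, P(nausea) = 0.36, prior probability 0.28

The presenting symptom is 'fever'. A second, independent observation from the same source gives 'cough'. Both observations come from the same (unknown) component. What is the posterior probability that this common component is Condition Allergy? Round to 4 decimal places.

By Bayes' theorem, P(k | x) = π_k f_k(x) / Σ_j π_j f_j(x).
Since both observations come from the same component, the likelihood for component k is f_k(x₁)·f_k(x₂).
  L_Allergy = [P(fever | comp) = 0.05] × [0.21] = 0.0105
  L_Flu = [P(fever | comp) = 0.09] × [0.34] = 0.0306
  L_Measles = [P(fever | comp) = 0.30] × [0.2] = 0.06
  L_Cold = [P(fever | comp) = 0.16] × [0.12] = 0.0192
Weight by the priors:
  π_Allergy·L_Allergy = 0.17 × 0.0105 = 0.001785
  π_Flu·L_Flu = 0.34 × 0.0306 = 0.010404
  π_Measles·L_Measles = 0.21 × 0.06 = 0.0126
  π_Cold·L_Cold = 0.28 × 0.0192 = 0.005376
Normaliser: 0.001785 + 0.010404 + 0.0126 + 0.005376 = 0.030165
P(Condition Allergy | x₁, x₂) ≈ 0.0592

0.0592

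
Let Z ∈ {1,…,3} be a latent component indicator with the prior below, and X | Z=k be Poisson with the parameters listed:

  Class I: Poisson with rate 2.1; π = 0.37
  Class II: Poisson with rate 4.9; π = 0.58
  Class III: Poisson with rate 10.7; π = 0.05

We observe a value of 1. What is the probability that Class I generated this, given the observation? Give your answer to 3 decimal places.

Apply Bayes' rule: the posterior for each component is proportional to its prior times its likelihood at x.
Poisson probabilities:
  p_I = e^(−2.1)·2.1^1/1! = 0.257158
  p_II = e^(−4.9)·4.9^1/1! = 0.0364883
  p_III = e^(−10.7)·10.7^1/1! = 0.000241231
Prior × likelihood for each component:
  π_I·p_I = 0.37 × 0.257158 = 0.0951486
  π_II·p_II = 0.58 × 0.0364883 = 0.0211632
  π_III·p_III = 0.05 × 0.000241231 = 1.20615e-05
Denominator: 0.0951486 + 0.0211632 + 1.20615e-05 = 0.116324
Responsibility of Class I: 0.0951486 / 0.116324 ≈ 0.818

0.818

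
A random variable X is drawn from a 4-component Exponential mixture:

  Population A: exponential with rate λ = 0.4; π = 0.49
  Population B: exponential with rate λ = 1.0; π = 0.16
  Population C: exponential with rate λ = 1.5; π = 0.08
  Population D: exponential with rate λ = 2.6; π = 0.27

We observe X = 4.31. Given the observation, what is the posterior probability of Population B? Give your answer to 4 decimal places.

0.0576

Posterior ∝ prior × likelihood, so P(k | x) ∝ π_k f_k(x); normalise over all components.
Exponential densities:
  p_A = 0.4·e^(−0.4·4.31) = 0.4·e^(−1.7240) = 0.0713405
  p_B = 1.0·e^(−1.0·4.31) = 1.0·e^(−4.3100) = 0.0134335
  p_C = 1.5·e^(−1.5·4.31) = 1.5·e^(−6.4650) = 0.00233549
  p_D = 2.6·e^(−2.6·4.31) = 2.6·e^(−11.2060) = 3.53402e-05
Weight by the priors:
  π_A·p_A = 0.49 × 0.0713405 = 0.0349569
  π_B·p_B = 0.16 × 0.0134335 = 0.00214937
  π_C·p_C = 0.08 × 0.00233549 = 0.000186839
  π_D·p_D = 0.27 × 3.53402e-05 = 9.54186e-06
Normaliser: 0.0349569 + 0.00214937 + 0.000186839 + 9.54186e-06 = 0.0373026
P(Population B | 4.31) = 0.00214937 / 0.0373026 ≈ 0.0576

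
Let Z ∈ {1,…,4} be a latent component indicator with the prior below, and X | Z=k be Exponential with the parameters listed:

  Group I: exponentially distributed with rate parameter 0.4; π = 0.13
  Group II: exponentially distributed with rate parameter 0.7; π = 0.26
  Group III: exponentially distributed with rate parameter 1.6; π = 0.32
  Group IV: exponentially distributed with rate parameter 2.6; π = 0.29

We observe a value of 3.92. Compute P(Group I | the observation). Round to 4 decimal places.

0.4605

P(component k | x) = π_k·f_k(x) / marginal(x), where marginal(x) = Σ_j π_j·f_j(x).
Component likelihoods at x = 3.92:
  p_I = 0.0833847
  p_II = 0.0450188
  p_III = 0.00302152
  p_IV = 9.74191e-05
Multiply by the mixture weights:
  π_I·p_I = 0.13 × 0.0833847 = 0.01084
  π_II·p_II = 0.26 × 0.0450188 = 0.0117049
  π_III·p_III = 0.32 × 0.00302152 = 0.000966885
  π_IV·p_IV = 0.29 × 9.74191e-05 = 2.82515e-05
Evidence: 0.01084 + 0.0117049 + 0.000966885 + 2.82515e-05 = 0.02354
P(Group I | x) ≈ 0.4605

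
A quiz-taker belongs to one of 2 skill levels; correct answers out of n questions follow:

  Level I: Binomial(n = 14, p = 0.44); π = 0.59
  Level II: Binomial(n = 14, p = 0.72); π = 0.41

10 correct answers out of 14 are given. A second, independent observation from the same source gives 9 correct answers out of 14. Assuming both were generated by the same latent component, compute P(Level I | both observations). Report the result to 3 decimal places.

0.060

Posterior ∝ prior × likelihood, so P(k | x) ∝ w_k f_k(x); normalise over all components.
Since both observations come from the same component, the likelihood for component k is f_k(x₁)·f_k(x₂).
  L_I = [C(14,10)·0.44^10·0.56^4 = 1001·0.000271974·0.098345 = 0.026774] × [0.068152] = 0.0018247
  L_II = [C(14,10)·0.72^10·0.28^4 = 1001·0.0374391·0.00614656 = 0.230352] × [0.179162] = 0.0412703
Unnormalised posteriors:
  w_I·L_I = 0.59 × 0.0018247 = 0.00107657
  w_II·L_II = 0.41 × 0.0412703 = 0.0169208
Marginal: 0.00107657 + 0.0169208 = 0.0179974
P(Level I | x) ≈ 0.060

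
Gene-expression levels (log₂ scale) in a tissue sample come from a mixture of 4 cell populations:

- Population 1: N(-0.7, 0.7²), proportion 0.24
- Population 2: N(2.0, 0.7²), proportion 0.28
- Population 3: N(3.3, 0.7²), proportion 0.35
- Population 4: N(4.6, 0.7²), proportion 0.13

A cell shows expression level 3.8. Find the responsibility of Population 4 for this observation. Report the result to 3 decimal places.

0.194

Apply Bayes' rule: the posterior for each component is proportional to its prior times its likelihood at x.
Component likelihoods at x = 3.8:
  L_1 = (1/(0.7·√(2π)))·exp(−(3.8−-0.7)²/(2·0.7²)) = 0.569918·exp(-20.66327) = 6.0516e-10
  L_2 = (1/(0.7·√(2π)))·exp(−(3.8−2.0)²/(2·0.7²)) = 0.569918·exp(-3.30612) = 0.0208921
  L_3 = (1/(0.7·√(2π)))·exp(−(3.8−3.3)²/(2·0.7²)) = 0.569918·exp(-0.25510) = 0.441593
  L_4 = (1/(0.7·√(2π)))·exp(−(3.8−4.6)²/(2·0.7²)) = 0.569918·exp(-0.65306) = 0.296614
Multiply by the mixture weights:
  π_1·L_1 = 0.24 × 6.0516e-10 = 1.45238e-10
  π_2·L_2 = 0.28 × 0.0208921 = 0.00584978
  π_3·L_3 = 0.35 × 0.441593 = 0.154558
  π_4·L_4 = 0.13 × 0.296614 = 0.0385598
Evidence: 1.45238e-10 + 0.00584978 + 0.154558 + 0.0385598 = 0.198967
Responsibility of Population 4: 0.0385598 / 0.198967 ≈ 0.194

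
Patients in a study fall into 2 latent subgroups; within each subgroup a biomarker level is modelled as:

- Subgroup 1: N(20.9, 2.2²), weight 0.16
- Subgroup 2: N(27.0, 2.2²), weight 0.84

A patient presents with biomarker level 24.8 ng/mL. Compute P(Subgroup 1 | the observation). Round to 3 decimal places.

0.061

Posterior ∝ prior × likelihood, so P(k | x) ∝ π_k f_k(x); normalise over all components.
Evaluate each component's likelihood at the observed value:
  f_1 = 0.0376781
  f_2 = 0.109987
Prior × likelihood for each component:
  π_1·f_1 = 0.16 × 0.0376781 = 0.00602849
  π_2·f_2 = 0.84 × 0.109987 = 0.0923888
Marginal: 0.00602849 + 0.0923888 = 0.0984173
P(Subgroup 1 | 24.8 ng/mL) = 0.00602849 / 0.0984173 ≈ 0.061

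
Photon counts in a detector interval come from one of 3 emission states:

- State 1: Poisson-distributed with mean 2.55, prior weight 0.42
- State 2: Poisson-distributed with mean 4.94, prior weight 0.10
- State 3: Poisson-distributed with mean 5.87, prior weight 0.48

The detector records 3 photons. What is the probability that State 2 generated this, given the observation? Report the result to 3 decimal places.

P(component k | x) = w_k·f_k(x) / marginal(x), where marginal(x) = Σ_j w_j·f_j(x).
Evaluate each component's likelihood at the observed value:
  f_1 = 0.215784
  f_2 = 0.143752
  f_3 = 0.09516
Weight by the priors:
  w_1·f_1 = 0.42 × 0.215784 = 0.0906291
  w_2·f_2 = 0.10 × 0.143752 = 0.0143752
  w_3·f_3 = 0.48 × 0.09516 = 0.0456768
Denominator: 0.0906291 + 0.0143752 + 0.0456768 = 0.150681
So the posterior for State 2 is 0.0143752 / 0.150681 ≈ 0.095.

0.095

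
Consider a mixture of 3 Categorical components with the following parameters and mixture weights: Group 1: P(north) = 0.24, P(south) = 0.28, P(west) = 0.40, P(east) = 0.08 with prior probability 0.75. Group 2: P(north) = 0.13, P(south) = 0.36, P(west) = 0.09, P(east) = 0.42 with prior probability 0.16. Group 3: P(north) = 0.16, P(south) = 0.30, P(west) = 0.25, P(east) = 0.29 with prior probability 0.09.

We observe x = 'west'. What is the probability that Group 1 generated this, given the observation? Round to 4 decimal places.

0.8905

P(component k | x) = π_k·f_k(x) / marginal(x), where marginal(x) = Σ_j π_j·f_j(x).
Evaluate each component's likelihood at the observed value:
  L_1 = 0.4
  L_2 = 0.09
  L_3 = 0.25
Unnormalised posteriors:
  π_1·L_1 = 0.75 × 0.4 = 0.3
  π_2·L_2 = 0.16 × 0.09 = 0.0144
  π_3·L_3 = 0.09 × 0.25 = 0.0225
Sum: 0.3 + 0.0144 + 0.0225 = 0.3369
P(Group 1 | x) = 0.3 / 0.3369 ≈ 0.8905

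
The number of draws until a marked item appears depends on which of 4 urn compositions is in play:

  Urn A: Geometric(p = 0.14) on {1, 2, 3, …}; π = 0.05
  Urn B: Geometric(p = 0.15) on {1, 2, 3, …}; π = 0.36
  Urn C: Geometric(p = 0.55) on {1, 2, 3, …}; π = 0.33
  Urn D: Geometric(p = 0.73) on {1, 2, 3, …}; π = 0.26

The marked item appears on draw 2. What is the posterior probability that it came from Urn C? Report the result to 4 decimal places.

0.4419

Apply Bayes' rule: the posterior for each component is proportional to its prior times its likelihood at x.
Component likelihoods at x = 2:
  L_A = 0.14·(1−0.14)^1 = 0.14·0.86 = 0.1204
  L_B = 0.15·(1−0.15)^1 = 0.15·0.85 = 0.1275
  L_C = 0.55·(1−0.55)^1 = 0.55·0.45 = 0.2475
  L_D = 0.73·(1−0.73)^1 = 0.73·0.27 = 0.1971
Prior × likelihood for each component:
  P(Z=A)·L_A = 0.05 × 0.1204 = 0.00602
  P(Z=B)·L_B = 0.36 × 0.1275 = 0.0459
  P(Z=C)·L_C = 0.33 × 0.2475 = 0.081675
  P(Z=D)·L_D = 0.26 × 0.1971 = 0.051246
Denominator: 0.00602 + 0.0459 + 0.081675 + 0.051246 = 0.184841
P(Urn C | 2) ≈ 0.4419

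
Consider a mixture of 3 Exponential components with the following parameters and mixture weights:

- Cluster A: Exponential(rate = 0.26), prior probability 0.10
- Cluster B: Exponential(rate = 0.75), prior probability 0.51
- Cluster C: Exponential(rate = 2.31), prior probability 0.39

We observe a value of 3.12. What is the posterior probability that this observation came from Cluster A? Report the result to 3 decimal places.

Apply Bayes' rule: the posterior for each component is proportional to its prior times its likelihood at x.
Evaluate each component's likelihood at the observed value:
  L_A = 0.115524
  L_B = 0.0722457
  L_C = 0.00171224
Multiply by the mixture weights:
  w_A·L_A = 0.10 × 0.115524 = 0.0115524
  w_B·L_B = 0.51 × 0.0722457 = 0.0368453
  w_C·L_C = 0.39 × 0.00171224 = 0.000667774
Sum: 0.0115524 + 0.0368453 + 0.000667774 = 0.0490655
P(Cluster A | data) ≈ 0.235

0.235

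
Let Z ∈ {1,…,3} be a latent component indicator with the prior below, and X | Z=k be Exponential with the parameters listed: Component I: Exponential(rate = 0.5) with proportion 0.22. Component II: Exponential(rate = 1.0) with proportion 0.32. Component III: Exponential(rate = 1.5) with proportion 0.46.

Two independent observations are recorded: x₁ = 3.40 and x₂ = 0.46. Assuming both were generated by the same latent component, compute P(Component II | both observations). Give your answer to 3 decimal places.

0.377

Posterior ∝ prior × likelihood, so P(k | x) ∝ π_k f_k(x); normalise over all components.
Since both observations come from the same component, the likelihood for component k is f_k(x₁)·f_k(x₂).
  f_I = [0.5·e^(−0.5·3.40) = 0.5·e^(−1.7000) = 0.0913418] × [0.397267] = 0.036287
  f_II = [1.0·e^(−1.0·3.40) = 1.0·e^(−3.4000) = 0.0333733] × [0.631284] = 0.021068
  f_III = [1.5·e^(−1.5·3.40) = 1.5·e^(−5.1000) = 0.00914512] × [0.752364] = 0.00688046
Prior × likelihood for each component:
  π_I·f_I = 0.22 × 0.036287 = 0.00798315
  π_II·f_II = 0.32 × 0.021068 = 0.00674176
  π_III·f_III = 0.46 × 0.00688046 = 0.00316501
Marginal: 0.00798315 + 0.00674176 + 0.00316501 = 0.0178899
P(Component II | x₁, x₂) ≈ 0.377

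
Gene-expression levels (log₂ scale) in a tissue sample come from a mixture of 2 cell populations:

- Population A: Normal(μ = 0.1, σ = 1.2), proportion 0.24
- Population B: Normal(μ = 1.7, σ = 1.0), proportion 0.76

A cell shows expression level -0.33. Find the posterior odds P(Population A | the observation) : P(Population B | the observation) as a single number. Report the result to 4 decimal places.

Since P(k|x) ∝ π_k f_k(x), the posterior odds are π_i f_i(x) / (π_j f_j(x)).
Evaluate each component's likelihood at the observed value:
  f_A = (1/(1.2·√(2π)))·exp(−(-0.33−0.1)²/(2·1.2²)) = 0.332452·exp(-0.06420) = 0.311779
  f_B = (1/(1.0·√(2π)))·exp(−(-0.33−1.7)²/(2·1.0²)) = 0.398942·exp(-2.06045) = 0.0508239
Posterior odds = (π_A·f_A) / (π_B·f_B) = (0.24·0.311779) / (0.76·0.0508239) = 0.0748269 / 0.0386262 ≈ 1.9372

1.9372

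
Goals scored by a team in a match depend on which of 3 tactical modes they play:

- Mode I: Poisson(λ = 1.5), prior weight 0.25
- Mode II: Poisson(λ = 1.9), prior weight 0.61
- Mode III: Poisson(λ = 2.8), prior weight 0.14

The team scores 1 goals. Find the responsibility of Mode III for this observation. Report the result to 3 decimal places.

0.085

The responsibility of component k is w_k f_k(x) divided by Σ_j w_j f_j(x).
Poisson probabilities:
  L_I = e^(−1.5)·1.5^1/1! = 0.334695
  L_II = e^(−1.9)·1.9^1/1! = 0.28418
  L_III = e^(−2.8)·2.8^1/1! = 0.170268
Weight by the priors:
  w_I·L_I = 0.25 × 0.334695 = 0.0836738
  w_II·L_II = 0.61 × 0.28418 = 0.17335
  w_III·L_III = 0.14 × 0.170268 = 0.0238375
Marginal: 0.0836738 + 0.17335 + 0.0238375 = 0.280861
P(Mode III | the observation) ≈ 0.085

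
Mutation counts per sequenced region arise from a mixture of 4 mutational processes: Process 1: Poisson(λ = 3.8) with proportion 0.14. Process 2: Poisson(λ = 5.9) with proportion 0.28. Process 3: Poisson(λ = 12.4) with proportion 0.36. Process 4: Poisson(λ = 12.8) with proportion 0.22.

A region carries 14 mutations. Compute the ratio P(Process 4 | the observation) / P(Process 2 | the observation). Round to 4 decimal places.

Posterior odds = (π_i f_i(x)) / (π_j f_j(x)); the normalising sum cancels.
Component likelihoods at x = 14 mutations:
  L_1 = 3.35925e-05
  L_2 = 0.00194618
  L_3 = 0.0959939
  L_4 = 0.10036
Posterior odds = (π_4·L_4) / (π_2·L_2) = (0.22·0.10036) / (0.28·0.00194618) = 0.0220793 / 0.00054493 ≈ 40.5176

40.5176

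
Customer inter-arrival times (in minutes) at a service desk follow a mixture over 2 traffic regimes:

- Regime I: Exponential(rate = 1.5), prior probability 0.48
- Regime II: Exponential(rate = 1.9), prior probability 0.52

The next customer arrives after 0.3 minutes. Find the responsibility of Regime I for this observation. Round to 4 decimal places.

By Bayes' theorem, P(k | x) = P(Z=k) f_k(x) / Σ_j P(Z=j) f_j(x).
Component likelihoods at x = 0.3 minutes:
  L_I = 0.956442
  L_II = 1.0745
Multiply by the mixture weights:
  P(Z=I)·L_I = 0.48 × 0.956442 = 0.459092
  P(Z=II)·L_II = 0.52 × 1.0745 = 0.558739
Evidence: 0.459092 + 0.558739 = 1.01783
So the posterior for Regime I is 0.459092 / 1.01783 ≈ 0.4510.

0.4510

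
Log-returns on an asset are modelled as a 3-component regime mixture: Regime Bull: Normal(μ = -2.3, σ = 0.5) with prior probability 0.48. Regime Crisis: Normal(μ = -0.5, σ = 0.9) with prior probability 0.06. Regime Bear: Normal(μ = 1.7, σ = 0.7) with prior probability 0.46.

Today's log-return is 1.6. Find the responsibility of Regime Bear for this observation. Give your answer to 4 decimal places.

0.9933

P(component k | x) = P(Z=k)·f_k(x) / marginal(x), where marginal(x) = Σ_j P(Z=j)·f_j(x).
Normal densities:
  f_Bull = (1/(0.5·√(2π)))·exp(−(1.6−-2.3)²/(2·0.5²)) = 0.797885·exp(-30.42000) = 4.90571e-14
  f_Crisis = (1/(0.9·√(2π)))·exp(−(1.6−-0.5)²/(2·0.9²)) = 0.443269·exp(-2.72222) = 0.0291354
  f_Bear = (1/(0.7·√(2π)))·exp(−(1.6−1.7)²/(2·0.7²)) = 0.569918·exp(-0.01020) = 0.564132
Weight by the priors:
  P(Z=Bull)·f_Bull = 0.48 × 4.90571e-14 = 2.35474e-14
  P(Z=Crisis)·f_Crisis = 0.06 × 0.0291354 = 0.00174813
  P(Z=Bear)·f_Bear = 0.46 × 0.564132 = 0.259501
Evidence: 2.35474e-14 + 0.00174813 + 0.259501 = 0.261249
So the posterior for Regime Bear is 0.259501 / 0.261249 ≈ 0.9933.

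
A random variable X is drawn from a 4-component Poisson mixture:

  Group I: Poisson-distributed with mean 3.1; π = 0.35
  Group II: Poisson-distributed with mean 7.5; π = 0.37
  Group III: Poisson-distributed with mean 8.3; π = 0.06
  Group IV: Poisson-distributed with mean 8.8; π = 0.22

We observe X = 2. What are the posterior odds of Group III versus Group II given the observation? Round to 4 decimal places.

0.0892

The posterior odds equal the prior odds times the likelihood ratio: (π_i/π_j)·(f_i(x)/f_j(x)).
Poisson probabilities:
  L_I = 0.216461
  L_II = 0.0155555
  L_III = 0.00856016
  L_IV = 0.00583638
0.00051361 / 0.00575553 ≈ 0.0892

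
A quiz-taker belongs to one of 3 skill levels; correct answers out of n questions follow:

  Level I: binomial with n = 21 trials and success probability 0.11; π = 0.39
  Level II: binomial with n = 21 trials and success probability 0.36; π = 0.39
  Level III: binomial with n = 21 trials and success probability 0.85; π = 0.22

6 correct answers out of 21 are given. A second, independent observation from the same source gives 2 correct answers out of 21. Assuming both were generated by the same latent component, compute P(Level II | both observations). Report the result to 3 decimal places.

The responsibility of component k is P(Z=k) f_k(x) divided by Σ_j P(Z=j) f_j(x).
Since both observations come from the same component, the likelihood for component k is f_k(x₁)·f_k(x₂).
  L_I = [0.0167386] × [0.277597] = 0.00464657
  L_II = [0.146227] × [0.00565254] = 0.000826552
  L_III = [8.96178e-09] × [3.3635e-14] = 3.01429e-22
Weight by the priors:
  P(Z=I)·L_I = 0.39 × 0.00464657 = 0.00181216
  P(Z=II)·L_II = 0.39 × 0.000826552 = 0.000322355
  P(Z=III)·L_III = 0.22 × 3.01429e-22 = 6.63144e-23
Denominator: 0.00181216 + 0.000322355 + 6.63144e-23 = 0.00213452
Responsibility of Level II: 0.000322355 / 0.00213452 ≈ 0.151

0.151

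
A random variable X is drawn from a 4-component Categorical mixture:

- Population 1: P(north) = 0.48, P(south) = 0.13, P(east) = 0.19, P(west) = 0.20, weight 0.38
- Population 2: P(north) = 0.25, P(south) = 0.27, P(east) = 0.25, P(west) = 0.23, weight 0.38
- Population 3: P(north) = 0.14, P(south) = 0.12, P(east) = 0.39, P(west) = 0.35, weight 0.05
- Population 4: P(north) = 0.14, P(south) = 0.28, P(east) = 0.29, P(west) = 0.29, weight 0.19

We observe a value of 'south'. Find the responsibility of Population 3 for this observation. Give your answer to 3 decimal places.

P(component k | x) = π_k·f_k(x) / marginal(x), where marginal(x) = Σ_j π_j·f_j(x).
Component likelihoods at x = 'south':
  p_1 = P(south | comp) = 0.13
  p_2 = P(south | comp) = 0.27
  p_3 = P(south | comp) = 0.12
  p_4 = P(south | comp) = 0.28
Weight by the priors:
  π_1·p_1 = 0.38 × 0.13 = 0.0494
  π_2·p_2 = 0.38 × 0.27 = 0.1026
  π_3·p_3 = 0.05 × 0.12 = 0.006
  π_4·p_4 = 0.19 × 0.28 = 0.0532
Denominator: 0.0494 + 0.1026 + 0.006 + 0.0532 = 0.2112
So the posterior for Population 3 is 0.006 / 0.2112 ≈ 0.028.

0.028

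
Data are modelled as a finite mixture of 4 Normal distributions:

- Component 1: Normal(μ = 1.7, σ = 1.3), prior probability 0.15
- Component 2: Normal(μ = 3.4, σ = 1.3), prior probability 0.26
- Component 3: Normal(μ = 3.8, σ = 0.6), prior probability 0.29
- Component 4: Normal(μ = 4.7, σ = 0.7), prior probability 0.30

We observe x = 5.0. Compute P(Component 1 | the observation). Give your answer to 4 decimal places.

0.0083

By Bayes' theorem, P(k | x) = π_k f_k(x) / Σ_j π_j f_j(x).
Component likelihoods at x = 5.0:
  L_1 = (1/(1.3·√(2π)))·exp(−(5.0−1.7)²/(2·1.3²)) = 0.306879·exp(-3.22189) = 0.0122382
  L_2 = (1/(1.3·√(2π)))·exp(−(5.0−3.4)²/(2·1.3²)) = 0.306879·exp(-0.75740) = 0.143891
  L_3 = (1/(0.6·√(2π)))·exp(−(5.0−3.8)²/(2·0.6²)) = 0.664904·exp(-2.00000) = 0.0899849
  L_4 = (1/(0.7·√(2π)))·exp(−(5.0−4.7)²/(2·0.7²)) = 0.569918·exp(-0.09184) = 0.51991
Prior × likelihood for each component:
  π_1·L_1 = 0.15 × 0.0122382 = 0.00183572
  π_2·L_2 = 0.26 × 0.143891 = 0.0374117
  π_3·L_3 = 0.29 × 0.0899849 = 0.0260956
  π_4·L_4 = 0.30 × 0.51991 = 0.155973
Evidence: 0.00183572 + 0.0374117 + 0.0260956 + 0.155973 = 0.221316
P(Component 1 | data) ≈ 0.0083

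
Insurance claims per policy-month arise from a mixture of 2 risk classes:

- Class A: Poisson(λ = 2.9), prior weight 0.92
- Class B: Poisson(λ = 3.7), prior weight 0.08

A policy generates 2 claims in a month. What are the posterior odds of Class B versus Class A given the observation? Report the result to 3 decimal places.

The posterior odds equal the prior odds times the likelihood ratio: (π_i/π_j)·(f_i(x)/f_j(x)).
Poisson probabilities:
  p_A = 0.231373
  p_B = 0.169233
Odds = (0.08/0.92) × (0.169233/0.231373) = 0.0869565 × 0.731428 ≈ 0.064

0.064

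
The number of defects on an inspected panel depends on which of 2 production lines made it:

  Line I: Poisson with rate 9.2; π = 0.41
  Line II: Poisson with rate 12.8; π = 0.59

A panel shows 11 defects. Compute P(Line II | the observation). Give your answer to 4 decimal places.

P(component k | x) = π_k·f_k(x) / marginal(x), where marginal(x) = Σ_j π_j·f_j(x).
Evaluate each component's likelihood at the observed value:
  L_I = e^(−9.2)·9.2^11/11! = 0.101158
  L_II = e^(−12.8)·12.8^11/11! = 0.104516
Weight by the priors:
  π_I·L_I = 0.41 × 0.101158 = 0.0414749
  π_II·L_II = 0.59 × 0.104516 = 0.0616647
Denominator: 0.0414749 + 0.0616647 = 0.10314
P(Line II | x) = 0.0616647 / 0.10314 ≈ 0.5979

0.5979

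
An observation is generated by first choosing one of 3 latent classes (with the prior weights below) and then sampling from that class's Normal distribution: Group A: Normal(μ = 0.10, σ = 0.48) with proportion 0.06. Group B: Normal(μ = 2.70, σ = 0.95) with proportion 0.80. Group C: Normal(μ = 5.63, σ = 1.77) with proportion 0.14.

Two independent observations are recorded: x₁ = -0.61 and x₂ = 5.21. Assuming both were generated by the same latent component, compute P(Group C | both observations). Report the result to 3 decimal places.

P(component k | x) = P(Z=k)·f_k(x) / marginal(x), where marginal(x) = Σ_j P(Z=j)·f_j(x).
Since both observations come from the same component, the likelihood for component k is f_k(x₁)·f_k(x₂).
  p_A = [(1/(0.48·√(2π)))·exp(−(-0.61−0.10)²/(2·0.48²)) = 0.831130·exp(-1.09397) = 0.278333] × [2.03964e-25] = 5.677e-26
  p_B = [(1/(0.95·√(2π)))·exp(−(-0.61−2.70)²/(2·0.95²)) = 0.419939·exp(-6.06986) = 0.000970687] × [0.0128039] = 1.24286e-05
  p_C = [(1/(1.77·√(2π)))·exp(−(-0.61−5.63)²/(2·1.77²)) = 0.225391·exp(-6.21431) = 0.000450918] × [0.219134] = 9.88116e-05
Unnormalised posteriors:
  P(Z=A)·p_A = 0.06 × 5.677e-26 = 3.4062e-27
  P(Z=B)·p_B = 0.80 × 1.24286e-05 = 9.94286e-06
  P(Z=C)·p_C = 0.14 × 9.88116e-05 = 1.38336e-05
Denominator: 3.4062e-27 + 9.94286e-06 + 1.38336e-05 = 2.37765e-05
So the posterior for Group C is 1.38336e-05 / 2.37765e-05 ≈ 0.582.

0.582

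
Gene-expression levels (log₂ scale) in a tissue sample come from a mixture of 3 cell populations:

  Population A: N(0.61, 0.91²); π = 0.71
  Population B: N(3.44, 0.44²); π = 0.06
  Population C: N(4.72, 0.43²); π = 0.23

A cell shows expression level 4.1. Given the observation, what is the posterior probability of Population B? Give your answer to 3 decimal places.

0.189

P(component k | x) = π_k·f_k(x) / marginal(x), where marginal(x) = Σ_j π_j·f_j(x).
Component likelihoods at x = 4.1:
  f_A = (1/(0.91·√(2π)))·exp(−(4.1−0.61)²/(2·0.91²)) = 0.438398·exp(-7.35424) = 0.000280518
  f_B = (1/(0.44·√(2π)))·exp(−(4.1−3.44)²/(2·0.44²)) = 0.906687·exp(-1.12500) = 0.294358
  f_C = (1/(0.43·√(2π)))·exp(−(4.1−4.72)²/(2·0.43²)) = 0.927773·exp(-1.03948) = 0.328096
Multiply by the mixture weights:
  π_A·f_A = 0.71 × 0.000280518 = 0.000199168
  π_B·f_B = 0.06 × 0.294358 = 0.0176615
  π_C·f_C = 0.23 × 0.328096 = 0.0754621
Marginal: 0.000199168 + 0.0176615 + 0.0754621 = 0.0933227
So the posterior for Population B is 0.0176615 / 0.0933227 ≈ 0.189.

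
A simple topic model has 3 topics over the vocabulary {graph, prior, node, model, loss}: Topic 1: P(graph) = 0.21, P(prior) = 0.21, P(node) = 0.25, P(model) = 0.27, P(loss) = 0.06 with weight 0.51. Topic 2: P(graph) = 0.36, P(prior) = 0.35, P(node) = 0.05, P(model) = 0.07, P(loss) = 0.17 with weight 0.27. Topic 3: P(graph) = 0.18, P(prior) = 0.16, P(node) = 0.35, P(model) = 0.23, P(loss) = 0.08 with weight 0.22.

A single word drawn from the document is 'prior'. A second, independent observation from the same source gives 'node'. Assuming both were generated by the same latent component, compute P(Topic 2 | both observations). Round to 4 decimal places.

The responsibility of component k is π_k f_k(x) divided by Σ_j π_j f_j(x).
Since both observations come from the same component, the likelihood for component k is f_k(x₁)·f_k(x₂).
  L_1 = [0.21] × [0.25] = 0.0525
  L_2 = [0.35] × [0.05] = 0.0175
  L_3 = [0.16] × [0.35] = 0.056
Unnormalised posteriors:
  π_1·L_1 = 0.51 × 0.0525 = 0.026775
  π_2·L_2 = 0.27 × 0.0175 = 0.004725
  π_3·L_3 = 0.22 × 0.056 = 0.01232
Denominator: 0.026775 + 0.004725 + 0.01232 = 0.04382
P(Topic 2 | x) ≈ 0.1078

0.1078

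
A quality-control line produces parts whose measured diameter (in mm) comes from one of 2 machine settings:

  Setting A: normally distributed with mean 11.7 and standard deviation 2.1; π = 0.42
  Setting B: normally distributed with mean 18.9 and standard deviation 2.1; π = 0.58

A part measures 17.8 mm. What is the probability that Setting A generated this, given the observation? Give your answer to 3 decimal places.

Posterior ∝ prior × likelihood, so P(k | x) ∝ P(Z=k) f_k(x); normalise over all components.
Evaluate each component's likelihood at the observed value:
  f_A = 0.00279563
  f_B = 0.165619
Multiply by the mixture weights:
  P(Z=A)·f_A = 0.42 × 0.00279563 = 0.00117417
  P(Z=B)·f_B = 0.58 × 0.165619 = 0.0960591
Denominator: 0.00117417 + 0.0960591 = 0.0972333
P(Setting A | x) = 0.00117417 / 0.0972333 ≈ 0.012

0.012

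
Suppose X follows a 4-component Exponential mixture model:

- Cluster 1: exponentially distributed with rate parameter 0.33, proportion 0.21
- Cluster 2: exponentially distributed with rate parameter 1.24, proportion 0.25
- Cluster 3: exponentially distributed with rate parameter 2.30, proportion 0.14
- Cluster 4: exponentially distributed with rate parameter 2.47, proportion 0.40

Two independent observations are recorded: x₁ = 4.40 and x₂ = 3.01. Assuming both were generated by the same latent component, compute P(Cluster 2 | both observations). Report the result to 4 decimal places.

The responsibility of component k is π_k f_k(x) divided by Σ_j π_j f_j(x).
Since both observations come from the same component, the likelihood for component k is f_k(x₁)·f_k(x₂).
  p_1 = [0.33·e^(−0.33·4.40) = 0.33·e^(−1.4520) = 0.0772535] × [0.122216] = 0.00944164
  p_2 = [1.24·e^(−1.24·4.40) = 1.24·e^(−5.4560) = 0.00529555] × [0.0296798] = 0.000157171
  p_3 = [2.30·e^(−2.30·4.40) = 2.30·e^(−10.1200) = 9.26121e-05] × [0.0022652] = 2.09785e-07
  p_4 = [2.47·e^(−2.47·4.40) = 2.47·e^(−10.8680) = 4.70744e-05] × [0.0014583] = 6.86487e-08
Multiply by the mixture weights:
  π_1·p_1 = 0.21 × 0.00944164 = 0.00198275
  π_2·p_2 = 0.25 × 0.000157171 = 3.92927e-05
  π_3·p_3 = 0.14 × 2.09785e-07 = 2.93699e-08
  π_4·p_4 = 0.40 × 6.86487e-08 = 2.74595e-08
Normaliser: 0.00198275 + 3.92927e-05 + 2.93699e-08 + 2.74595e-08 = 0.00202209
P(Cluster 2 | x₁,x₂) ≈ 0.0194

0.0194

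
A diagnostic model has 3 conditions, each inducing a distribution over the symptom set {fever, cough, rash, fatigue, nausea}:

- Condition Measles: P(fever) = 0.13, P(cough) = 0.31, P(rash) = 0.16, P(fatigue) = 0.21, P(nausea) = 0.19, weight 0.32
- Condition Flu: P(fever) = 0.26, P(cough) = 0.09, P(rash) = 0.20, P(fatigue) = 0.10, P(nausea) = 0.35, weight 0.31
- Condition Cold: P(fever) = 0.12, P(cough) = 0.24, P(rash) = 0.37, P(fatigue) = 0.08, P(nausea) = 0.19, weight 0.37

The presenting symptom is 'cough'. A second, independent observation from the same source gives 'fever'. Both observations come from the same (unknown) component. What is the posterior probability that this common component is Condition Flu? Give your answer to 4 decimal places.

0.2355

The responsibility of component k is π_k f_k(x) divided by Σ_j π_j f_j(x).
Since both observations come from the same component, the likelihood for component k is f_k(x₁)·f_k(x₂).
  L_Measles = [P(cough | comp) = 0.31] × [0.13] = 0.0403
  L_Flu = [P(cough | comp) = 0.09] × [0.26] = 0.0234
  L_Cold = [P(cough | comp) = 0.24] × [0.12] = 0.0288
Prior × likelihood for each component:
  π_Measles·L_Measles = 0.32 × 0.0403 = 0.012896
  π_Flu·L_Flu = 0.31 × 0.0234 = 0.007254
  π_Cold·L_Cold = 0.37 × 0.0288 = 0.010656
Sum: 0.012896 + 0.007254 + 0.010656 = 0.030806
So the posterior for Condition Flu is 0.007254 / 0.030806 ≈ 0.2355.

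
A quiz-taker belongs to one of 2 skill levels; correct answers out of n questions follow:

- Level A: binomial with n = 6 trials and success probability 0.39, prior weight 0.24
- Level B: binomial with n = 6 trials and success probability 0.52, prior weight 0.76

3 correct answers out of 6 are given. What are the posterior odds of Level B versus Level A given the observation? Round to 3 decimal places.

Posterior odds = (w_i f_i(x)) / (w_j f_j(x)); the normalising sum cancels.
Binomial probabilities:
  f_A = C(6,3)·0.39^3·0.61^3 = 20·0.059319·0.226981 = 0.269286
  f_B = C(6,3)·0.52^3·0.48^3 = 20·0.140608·0.110592 = 0.311002
Odds = (0.76/0.24) × (0.311002/0.269286) = 3.16667 × 1.15492 ≈ 3.657

3.657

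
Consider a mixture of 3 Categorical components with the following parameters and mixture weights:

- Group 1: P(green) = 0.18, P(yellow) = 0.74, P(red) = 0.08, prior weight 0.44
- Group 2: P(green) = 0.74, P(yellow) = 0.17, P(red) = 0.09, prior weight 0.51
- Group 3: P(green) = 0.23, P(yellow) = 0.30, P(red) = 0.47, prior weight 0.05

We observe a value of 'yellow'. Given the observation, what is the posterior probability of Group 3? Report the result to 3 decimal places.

0.035

The responsibility of component k is w_k f_k(x) divided by Σ_j w_j f_j(x).
Categorical probabilities:
  p_1 = P(yellow | comp) = 0.74
  p_2 = P(yellow | comp) = 0.17
  p_3 = P(yellow | comp) = 0.30
Unnormalised posteriors:
  w_1·p_1 = 0.44 × 0.74 = 0.3256
  w_2·p_2 = 0.51 × 0.17 = 0.0867
  w_3·p_3 = 0.05 × 0.3 = 0.015
Denominator: 0.3256 + 0.0867 + 0.015 = 0.4273
P(Group 3 | 'yellow') ≈ 0.035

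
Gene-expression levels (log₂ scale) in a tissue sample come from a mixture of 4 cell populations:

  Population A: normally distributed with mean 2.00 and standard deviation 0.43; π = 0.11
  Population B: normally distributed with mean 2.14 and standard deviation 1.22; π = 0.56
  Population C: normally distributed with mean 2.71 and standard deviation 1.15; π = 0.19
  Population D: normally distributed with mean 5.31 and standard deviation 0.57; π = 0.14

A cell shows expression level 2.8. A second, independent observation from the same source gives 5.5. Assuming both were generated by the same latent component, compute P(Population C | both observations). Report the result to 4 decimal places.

0.5067

The responsibility of component k is w_k f_k(x) divided by Σ_j w_j f_j(x).
Since both observations come from the same component, the likelihood for component k is f_k(x₁)·f_k(x₂).
  L_A = [0.16437] × [3.81063e-15] = 6.26354e-16
  L_B = [0.282487] × [0.00737014] = 0.00208197
  L_C = [0.345846] × [0.0182855] = 0.00632394
  L_D = [4.30881e-05] × [0.662076] = 2.85276e-05
Weight by the priors:
  w_A·L_A = 0.11 × 6.26354e-16 = 6.88989e-17
  w_B·L_B = 0.56 × 0.00208197 = 0.0011659
  w_C·L_C = 0.19 × 0.00632394 = 0.00120155
  w_D·L_D = 0.14 × 2.85276e-05 = 3.99386e-06
Sum: 6.88989e-17 + 0.0011659 + 0.00120155 + 3.99386e-06 = 0.00237145
P(Population C | x₁,x₂) ≈ 0.5067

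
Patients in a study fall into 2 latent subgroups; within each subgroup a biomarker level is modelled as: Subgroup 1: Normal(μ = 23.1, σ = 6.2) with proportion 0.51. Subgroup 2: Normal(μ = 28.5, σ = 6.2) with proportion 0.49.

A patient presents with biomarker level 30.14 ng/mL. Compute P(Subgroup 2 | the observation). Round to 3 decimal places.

0.639

Posterior ∝ prior × likelihood, so P(k | x) ∝ P(Z=k) f_k(x); normalise over all components.
Component likelihoods at x = 30.14 ng/mL:
  L_1 = (1/(6.2·√(2π)))·exp(−(30.14−23.1)²/(2·6.2²)) = 0.064346·exp(-0.64466) = 0.0337711
  L_2 = (1/(6.2·√(2π)))·exp(−(30.14−28.5)²/(2·6.2²)) = 0.064346·exp(-0.03498) = 0.0621334
Unnormalised posteriors:
  P(Z=1)·L_1 = 0.51 × 0.0337711 = 0.0172233
  P(Z=2)·L_2 = 0.49 × 0.0621334 = 0.0304453
Evidence: 0.0172233 + 0.0304453 = 0.0476686
Responsibility of Subgroup 2: 0.0304453 / 0.0476686 ≈ 0.639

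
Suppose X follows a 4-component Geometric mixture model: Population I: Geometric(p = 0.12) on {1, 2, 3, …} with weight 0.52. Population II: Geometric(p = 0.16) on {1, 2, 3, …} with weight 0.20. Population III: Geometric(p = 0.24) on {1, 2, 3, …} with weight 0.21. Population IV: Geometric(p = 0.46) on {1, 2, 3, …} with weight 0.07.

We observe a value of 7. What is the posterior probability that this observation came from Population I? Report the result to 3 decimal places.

0.571

By Bayes' theorem, P(k | x) = π_k f_k(x) / Σ_j π_j f_j(x).
Evaluate each component's likelihood at the observed value:
  p_I = 0.12·(1−0.12)^6 = 0.12·0.464404 = 0.0557285
  p_II = 0.16·(1−0.16)^6 = 0.16·0.351298 = 0.0562077
  p_III = 0.24·(1−0.24)^6 = 0.24·0.1927 = 0.046248
  p_IV = 0.46·(1−0.46)^6 = 0.46·0.0247949 = 0.0114057
Multiply by the mixture weights:
  π_I·p_I = 0.52 × 0.0557285 = 0.0289788
  π_II·p_II = 0.20 × 0.0562077 = 0.0112415
  π_III·p_III = 0.21 × 0.046248 = 0.00971208
  π_IV·p_IV = 0.07 × 0.0114057 = 0.000798396
Sum: 0.0289788 + 0.0112415 + 0.00971208 + 0.000798396 = 0.0507308
So the posterior for Population I is 0.0289788 / 0.0507308 ≈ 0.571.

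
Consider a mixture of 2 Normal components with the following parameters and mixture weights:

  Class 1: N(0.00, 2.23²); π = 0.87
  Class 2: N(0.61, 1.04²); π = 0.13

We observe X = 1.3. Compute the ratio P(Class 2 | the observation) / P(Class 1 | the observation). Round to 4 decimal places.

0.3047

The posterior odds equal the prior odds times the likelihood ratio: (w_i/w_j)·(f_i(x)/f_j(x)).
Evaluate each component's likelihood at the observed value:
  p_1 = 0.150942
  p_2 = 0.307817
Posterior odds = (w_2·p_2) / (w_1·p_1) = (0.13·0.307817) / (0.87·0.150942) = 0.0400162 / 0.131319 ≈ 0.3047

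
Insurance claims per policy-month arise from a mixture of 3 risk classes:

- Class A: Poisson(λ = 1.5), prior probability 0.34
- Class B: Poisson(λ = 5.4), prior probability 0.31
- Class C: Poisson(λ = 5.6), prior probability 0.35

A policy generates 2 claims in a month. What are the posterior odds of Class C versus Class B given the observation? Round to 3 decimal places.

0.994

The posterior odds equal the prior odds times the likelihood ratio: (P(Z=i)/P(Z=j))·(f_i(x)/f_j(x)).
Evaluate each component's likelihood at the observed value:
  p_A = e^(−1.5)·1.5^2/2! = 0.251021
  p_B = e^(−5.4)·5.4^2/2! = 0.0658518
  p_C = e^(−5.6)·5.6^2/2! = 0.0579825
Odds = (0.35/0.31) × (0.0579825/0.0658518) = 1.12903 × 0.880501 ≈ 0.994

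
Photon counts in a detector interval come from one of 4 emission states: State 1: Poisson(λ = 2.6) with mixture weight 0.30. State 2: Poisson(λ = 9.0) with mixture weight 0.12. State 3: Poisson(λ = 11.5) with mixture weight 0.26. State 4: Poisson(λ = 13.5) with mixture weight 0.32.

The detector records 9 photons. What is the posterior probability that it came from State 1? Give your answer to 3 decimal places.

0.006

By Bayes' theorem, P(k | x) = w_k f_k(x) / Σ_j w_j f_j(x).
Component likelihoods at x = 9 photons:
  p_1 = 0.0011113
  p_2 = 0.131756
  p_3 = 0.0982044
  p_4 = 0.0562685
Prior × likelihood for each component:
  w_1·p_1 = 0.30 × 0.0011113 = 0.00033339
  w_2·p_2 = 0.12 × 0.131756 = 0.0158107
  w_3·p_3 = 0.26 × 0.0982044 = 0.0255331
  w_4·p_4 = 0.32 × 0.0562685 = 0.0180059
Sum: 0.00033339 + 0.0158107 + 0.0255331 + 0.0180059 = 0.0596831
P(State 1 | the observation) ≈ 0.006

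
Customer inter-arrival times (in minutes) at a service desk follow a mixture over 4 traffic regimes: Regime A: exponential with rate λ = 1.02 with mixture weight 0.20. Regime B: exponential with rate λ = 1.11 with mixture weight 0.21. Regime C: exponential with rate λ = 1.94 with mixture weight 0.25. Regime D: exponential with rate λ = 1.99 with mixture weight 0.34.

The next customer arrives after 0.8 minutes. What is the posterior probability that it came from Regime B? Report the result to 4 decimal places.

The responsibility of component k is π_k f_k(x) divided by Σ_j π_j f_j(x).
Evaluate each component's likelihood at the observed value:
  f_A = 0.451041
  f_B = 0.45674
  f_C = 0.410938
  f_D = 0.405001
Unnormalised posteriors:
  π_A·f_A = 0.20 × 0.451041 = 0.0902082
  π_B·f_B = 0.21 × 0.45674 = 0.0959155
  π_C·f_C = 0.25 × 0.410938 = 0.102735
  π_D·f_D = 0.34 × 0.405001 = 0.1377
Marginal: 0.0902082 + 0.0959155 + 0.102735 + 0.1377 = 0.426559
Responsibility of Regime B: 0.0959155 / 0.426559 ≈ 0.2249

0.2249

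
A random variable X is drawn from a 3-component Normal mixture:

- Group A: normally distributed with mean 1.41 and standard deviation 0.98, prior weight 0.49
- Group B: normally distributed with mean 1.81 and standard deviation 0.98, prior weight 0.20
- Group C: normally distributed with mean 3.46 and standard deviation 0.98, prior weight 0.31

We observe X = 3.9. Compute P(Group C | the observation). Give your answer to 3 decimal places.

Posterior ∝ prior × likelihood, so P(k | x) ∝ π_k f_k(x); normalise over all components.
Component likelihoods at x = 3.9:
  p_A = (1/(0.98·√(2π)))·exp(−(3.9−1.41)²/(2·0.98²)) = 0.407084·exp(-3.22787) = 0.0161375
  p_B = (1/(0.98·√(2π)))·exp(−(3.9−1.81)²/(2·0.98²)) = 0.407084·exp(-2.27410) = 0.0418845
  p_C = (1/(0.98·√(2π)))·exp(−(3.9−3.46)²/(2·0.98²)) = 0.407084·exp(-0.10079) = 0.368053
Prior × likelihood for each component:
  π_A·p_A = 0.49 × 0.0161375 = 0.00790737
  π_B·p_B = 0.20 × 0.0418845 = 0.00837689
  π_C·p_C = 0.31 × 0.368053 = 0.114097
Evidence: 0.00790737 + 0.00837689 + 0.114097 = 0.130381
P(Group C | x) = 0.114097 / 0.130381 ≈ 0.875

0.875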